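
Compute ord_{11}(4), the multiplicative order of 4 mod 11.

The order of 4 must divide φ(11) = 11 − 1 = 10 = 2 · 5.
Divisors of 10: 1, 2, 5, 10.
Compute 4^d (mod 11) for the divisors d until we hit 1:
4^1 ≡ 4 (mod 11)
4^2 ≡ 5 (mod 11)
4^5 ≡ 1 (mod 11) ✓
The smallest such exponent is 5, so the order of 4 is 5.

5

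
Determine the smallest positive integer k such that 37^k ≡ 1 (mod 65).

12

The order of 37 must divide φ(65) = φ(5·13) = (5−1)·(13−1) = 4·12 = 48 = 2^4 · 3.
Divisors of 48: 1, 2, 3, 4, 6, 8, 12, 16, 24, 48.
Check 37^d mod 65 for each divisor in increasing order:
37^1 ≡ 37 (mod 65)
37^2 ≡ 4 (mod 65)
37^3 ≡ 18 (mod 65)
37^4 ≡ 16 (mod 65)
37^6 ≡ 64 (mod 65)
37^8 ≡ 61 (mod 65)
37^12 ≡ 1 (mod 65) ✓
The smallest such exponent is 12, so the order of 37 is 12.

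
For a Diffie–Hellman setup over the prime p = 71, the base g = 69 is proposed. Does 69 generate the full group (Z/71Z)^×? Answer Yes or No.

φ(71) = 71 − 1 = 70 = 2 · 5 · 7.
It suffices to check that the order of 69 is not a proper divisor of 70: compute 69^(70/q) for q ∈ {2, 5, 7}.
69^35 ≡ 70 (mod 71)  [q = 2: ≢ 1 ✓]
69^14 ≡ 54 (mod 71)  [q = 5: ≢ 1 ✓]
69^10 ≡ 30 (mod 71)  [q = 7: ≢ 1 ✓]
None equal 1, so ord_71(69) = 70: 69 is a primitive root.

Yes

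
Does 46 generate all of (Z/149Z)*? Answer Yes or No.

No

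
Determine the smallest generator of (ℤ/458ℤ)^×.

7

φ(458) = φ(2)·φ(229) = 1·228 = 228 = 2^2 · 3 · 19.
Test candidates g = 2, 3, … against the prime factors q ∈ {2, 3, 19} of φ(458): g is a generator iff g^(228/q) ≢ 1 for every such q.
g = 2: gcd(2, 458) = 2 > 1, not a unit — skip.
g = 3: 3^114 ≡ 1 — hits 1, so not a primitive root.
g = 4: gcd(4, 458) = 2 > 1, not a unit — skip.
g = 5: 5^114 ≡ 1 — hits 1, so not a primitive root.
g = 6: gcd(6, 458) = 2 > 1, not a unit — skip.
g = 7: 7^114 ≡ 457; 7^76 ≡ 323; 7^12 ≡ 43 — none is 1, so 7 is a primitive root.
Hence the least primitive root of 458 is 7.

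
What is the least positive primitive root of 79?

3

φ(79) = 79 − 1 = 78 = 2 · 3 · 13.
g is a primitive root iff g^(78/q) ≢ 1 (mod 79) for each prime q ∈ {2, 3, 13}.
g = 2: 2^39 ≡ 1 — hits 1, so not a primitive root.
g = 3: 3^39 ≡ 78; 3^26 ≡ 23; 3^6 ≡ 18 — none is 1, so 3 is a primitive root.
Hence the least primitive root of 79 is 3.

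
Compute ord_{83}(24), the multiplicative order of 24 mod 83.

82

By Lagrange's theorem, ord_83(24) divides φ(83) = 83 − 1 = 82 = 2 · 41.
Divisors of 82: 1, 2, 41, 82.
Compute 24^d (mod 83) for the divisors d until we hit 1:
24^1 ≡ 24 (mod 83)
24^2 ≡ 78 (mod 83)
24^41 ≡ 82 (mod 83)
24^82 ≡ 1 (mod 83) ✓
So ord_83(24) = 82.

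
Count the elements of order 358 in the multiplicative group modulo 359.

178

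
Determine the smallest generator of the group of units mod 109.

φ(109) = 109 − 1 = 108 = 2^2 · 3^3.
g is a primitive root iff g^(108/q) ≢ 1 (mod 109) for each prime q ∈ {2, 3}.
g = 2: 2^54 ≡ 108; 2^36 ≡ 1 — hits 1, so not a primitive root.
g = 3: 3^54 ≡ 1 — hits 1, so not a primitive root.
g = 4: 4^54 ≡ 1 — hits 1, so not a primitive root.
g = 5: 5^54 ≡ 1 — hits 1, so not a primitive root.
g = 6: 6^54 ≡ 108; 6^36 ≡ 63 — none is 1, so 6 is a primitive root.
The smallest primitive root modulo 109 is 6.

6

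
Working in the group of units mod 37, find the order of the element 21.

18

ord(21) | φ(37) = 37 − 1 = 36 = 2^2 · 3^2.
Divisors of 36: 1, 2, 3, 4, 6, 9, 12, 18, 36.
Evaluate successive powers at the divisors of 36:
21^1 ≡ 21
21^2 ≡ 34
21^3 ≡ 11
21^4 ≡ 9
21^6 ≡ 10
21^9 ≡ 36
21^12 ≡ 26
21^18 ≡ 1
The smallest such exponent is 18, so the order of 21 is 18.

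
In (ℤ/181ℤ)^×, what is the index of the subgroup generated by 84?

1

By Lagrange's theorem, ord_181(84) divides φ(181) = 181 − 1 = 180 = 2^2 · 3^2 · 5.
Divisors of 180: 1, 2, 3, 4, 5, 6, 9, 10, 12, 15, 18, 20, 30, 36, 45, 60, 90, 180.
Evaluate successive powers at the divisors of 180:
84^1 ≡ 84 (mod 181)
84^2 ≡ 178 (mod 181)
84^3 ≡ 110 (mod 181)
84^4 ≡ 9 (mod 181)
84^5 ≡ 32 (mod 181)
84^6 ≡ 154 (mod 181)
84^9 ≡ 107 (mod 181)
84^10 ≡ 119 (mod 181)
84^12 ≡ 5 (mod 181)
84^15 ≡ 7 (mod 181)
84^18 ≡ 46 (mod 181)
84^20 ≡ 43 (mod 181)
84^30 ≡ 49 (mod 181)
84^36 ≡ 125 (mod 181)
84^45 ≡ 162 (mod 181)
84^60 ≡ 48 (mod 181)
84^90 ≡ 180 (mod 181)
84^180 ≡ 1 (mod 181) ✓
The order of 84 is 180, so the subgroup it generates has 180 elements.
Index = |(Z/181Z)^×| / |⟨84⟩| = 180 / 180 = 1.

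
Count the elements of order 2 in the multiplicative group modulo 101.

φ(101) = 101 − 1 = 100 = 2^2 · 5^2.
Since (Z/101Z)^× is cyclic of order 100, the number of elements of order d is φ(d) when d | 100 and 0 otherwise.
2 | 100, and φ(2) = 2 − 1 = 1.

1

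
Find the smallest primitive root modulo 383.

5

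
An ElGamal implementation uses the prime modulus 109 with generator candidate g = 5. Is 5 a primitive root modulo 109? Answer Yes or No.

No

φ(109) = 109 − 1 = 108 = 2^2 · 3^3.
It suffices to check that the order of 5 is not a proper divisor of 108: compute 5^(108/q) for q ∈ {2, 3}.
5^54 ≡ 1 (mod 109)  [q = 2: ≡ 1 ✗]
5^36 ≡ 63 (mod 109)  [q = 3: ≢ 1 ✓]
Since 5^54 ≡ 1, the order of 5 divides 54 < 108, so 5 is not a primitive root.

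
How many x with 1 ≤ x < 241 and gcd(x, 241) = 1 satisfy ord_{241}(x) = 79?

φ(241) = 241 − 1 = 240 = 2^4 · 3 · 5.
In a cyclic group of order 240, there are φ(d) elements of order d for each divisor d of 240, and zero for non-divisors.
Since 79 ∤ 240, the count is 0.

0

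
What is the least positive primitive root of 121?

φ(121) = φ(11^2) = 11·(11−1) = 110 = 2 · 5 · 11.
g is a primitive root iff g^(110/q) ≢ 1 (mod 121) for each prime q ∈ {2, 5, 11}.
g = 2: 2^55 ≡ 120; 2^22 ≡ 81; 2^10 ≡ 56 — none is 1, so 2 is a primitive root.
The smallest primitive root modulo 121 is 2.

2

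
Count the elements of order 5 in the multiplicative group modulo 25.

4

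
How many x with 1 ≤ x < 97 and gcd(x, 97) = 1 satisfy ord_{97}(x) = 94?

0

φ(97) = 97 − 1 = 96 = 2^5 · 3.
Since (Z/97Z)^× is cyclic of order 96, the number of elements of order d is φ(d) when d | 96 and 0 otherwise.
Since 94 ∤ 96, the count is 0.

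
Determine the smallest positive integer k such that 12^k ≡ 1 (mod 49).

42

The order of 12 must divide φ(49) = φ(7^2) = 7·(7−1) = 42 = 2 · 3 · 7.
Divisors of 42: 1, 2, 3, 6, 7, 14, 21, 42.
Test each divisor d:
12^1 ≡ 12 (mod 49)
12^2 ≡ 46 (mod 49)
12^3 ≡ 13 (mod 49)
12^6 ≡ 22 (mod 49)
12^7 ≡ 19 (mod 49)
12^14 ≡ 18 (mod 49)
12^21 ≡ 48 (mod 49)
12^42 ≡ 1 (mod 49) ✓
Therefore the multiplicative order of 12 modulo 49 is 42.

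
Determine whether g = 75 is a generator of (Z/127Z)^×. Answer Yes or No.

No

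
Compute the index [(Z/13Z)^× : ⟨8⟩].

3

By Lagrange's theorem, ord_13(8) divides φ(13) = 13 − 1 = 12 = 2^2 · 3.
Divisors of 12: 1, 2, 3, 4, 6, 12.
Compute 8^d (mod 13) for the divisors d until we hit 1:
8^1 ≡ 8 (mod 13)
8^2 ≡ 12 (mod 13)
8^3 ≡ 5 (mod 13)
8^4 ≡ 1 (mod 13) ✓
So ord_13(8) = 4, hence |⟨8⟩| = 4.
[(Z/13Z)^× : ⟨8⟩] = 12/4 = 3.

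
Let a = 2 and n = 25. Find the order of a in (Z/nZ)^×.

20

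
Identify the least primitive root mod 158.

3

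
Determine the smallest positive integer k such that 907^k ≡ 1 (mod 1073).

The order of 907 must divide φ(1073) = φ(29·37) = (29−1)·(37−1) = 28·36 = 1008 = 2^4 · 3^2 · 7.
Divisors of 1008: 1, 2, 3, 4, 6, 7, 8, 9, 12, 14, 16, 18, 21, 24, 28, 36, 42, 48, 56, 63, 72, 84, 112, 126, 144, 168, 252, 336, 504, 1008.
Test each divisor d:
907^1 ≡ 907 (mod 1073)
907^2 ≡ 731 (mod 1073)
907^3 ≡ 976 (mod 1073)
907^4 ≡ 7 (mod 1073)
907^6 ≡ 825 (mod 1073)
907^7 ≡ 394 (mod 1073)
907^8 ≡ 49 (mod 1073)
907^9 ≡ 450 (mod 1073)
907^12 ≡ 343 (mod 1073)
907^14 ≡ 724 (mod 1073)
907^16 ≡ 255 (mod 1073)
907^18 ≡ 776 (mod 1073)
907^21 ≡ 911 (mod 1073)
907^24 ≡ 692 (mod 1073)
907^28 ≡ 552 (mod 1073)
907^36 ≡ 223 (mod 1073)
907^42 ≡ 492 (mod 1073)
907^48 ≡ 306 (mod 1073)
907^56 ≡ 1045 (mod 1073)
907^63 ≡ 771 (mod 1073)
907^72 ≡ 371 (mod 1073)
907^84 ≡ 639 (mod 1073)
907^112 ≡ 784 (mod 1073)
907^126 ≡ 1072 (mod 1073)
907^144 ≡ 297 (mod 1073)
907^168 ≡ 581 (mod 1073)
907^252 ≡ 1 (mod 1073) ✓
Hence ord(907) = 252.

252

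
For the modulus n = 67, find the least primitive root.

2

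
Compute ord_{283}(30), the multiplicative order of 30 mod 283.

94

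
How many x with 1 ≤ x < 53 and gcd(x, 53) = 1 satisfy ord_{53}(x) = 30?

φ(53) = 53 − 1 = 52 = 2^2 · 13.
Since (Z/53Z)^× is cyclic of order 52, the number of elements of order d is φ(d) when d | 52 and 0 otherwise.
Here 52 is not a multiple of 30, so there are no elements of order 30.

0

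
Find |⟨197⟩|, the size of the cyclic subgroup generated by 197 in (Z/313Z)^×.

ord(197) | φ(313) = 313 − 1 = 312 = 2^3 · 3 · 13.
Divisors of 312: 1, 2, 3, 4, 6, 8, 12, 13, 24, 26, 39, 52, 78, 104, 156, 312.
Compute 197^d (mod 313) for the divisors d until we hit 1:
197^1 ≡ 197
197^2 ≡ 310
197^3 ≡ 35
197^4 ≡ 9
197^6 ≡ 286
197^8 ≡ 81
197^12 ≡ 103
197^13 ≡ 259
197^24 ≡ 280
197^26 ≡ 99
197^39 ≡ 288
197^52 ≡ 98
197^78 ≡ 312
197^104 ≡ 214
197^156 ≡ 1
The smallest such exponent is 156, so the order of 197 is 156.

156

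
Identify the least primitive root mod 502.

11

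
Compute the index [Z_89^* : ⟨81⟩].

4

The order of 81 must divide φ(89) = 89 − 1 = 88 = 2^3 · 11.
Divisors of 88: 1, 2, 4, 8, 11, 22, 44, 88.
Test each divisor d:
81^1 ≡ 81
81^2 ≡ 64
81^4 ≡ 2
81^8 ≡ 4
81^11 ≡ 88
81^22 ≡ 1
The order of 81 is 22, so the subgroup it generates has 22 elements.
The index is φ(89) / ord(81) = 88 / 22 = 4.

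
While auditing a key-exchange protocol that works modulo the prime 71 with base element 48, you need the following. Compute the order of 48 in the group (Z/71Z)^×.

7

ord(48) | φ(71) = 71 − 1 = 70 = 2 · 5 · 7.
Divisors of 70: 1, 2, 5, 7, 10, 14, 35, 70.
Compute 48^d (mod 71) for the divisors d until we hit 1:
48^1 ≡ 48
48^2 ≡ 32
48^5 ≡ 20
48^7 ≡ 1
Therefore the multiplicative order of 48 modulo 71 is 7.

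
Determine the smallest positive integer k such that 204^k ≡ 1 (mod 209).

90

Since 204 ∈ (Z/209Z)^×, its order divides φ(209) = φ(11·19) = (11−1)·(19−1) = 10·18 = 180 = 2^2 · 3^2 · 5.
Divisors of 180: 1, 2, 3, 4, 5, 6, 9, 10, 12, 15, 18, 20, 30, 36, 45, 60, 90, 180.
Compute 204^d (mod 209) for the divisors d until we hit 1:
204^1 ≡ 204 (mod 209)
204^2 ≡ 25 (mod 209)
204^3 ≡ 84 (mod 209)
204^4 ≡ 207 (mod 209)
204^5 ≡ 10 (mod 209)
204^6 ≡ 159 (mod 209)
204^9 ≡ 189 (mod 209)
204^10 ≡ 100 (mod 209)
204^12 ≡ 201 (mod 209)
204^15 ≡ 164 (mod 209)
204^18 ≡ 191 (mod 209)
204^20 ≡ 177 (mod 209)
204^30 ≡ 144 (mod 209)
204^36 ≡ 115 (mod 209)
204^45 ≡ 208 (mod 209)
204^60 ≡ 45 (mod 209)
204^90 ≡ 1 (mod 209) ✓
Hence ord(204) = 90.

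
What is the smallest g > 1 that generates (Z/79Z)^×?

φ(79) = 79 − 1 = 78 = 2 · 3 · 13.
g is a primitive root iff g^(78/q) ≢ 1 (mod 79) for each prime q ∈ {2, 3, 13}.
g = 2: 2^39 ≡ 1 — hits 1, so not a primitive root.
g = 3: 3^39 ≡ 78; 3^26 ≡ 23; 3^6 ≡ 18 — none is 1, so 3 is a primitive root.
The smallest primitive root modulo 79 is 3.

3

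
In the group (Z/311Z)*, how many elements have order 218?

0

φ(311) = 311 − 1 = 310 = 2 · 5 · 31.
In a cyclic group of order 310, there are φ(d) elements of order d for each divisor d of 310, and zero for non-divisors.
Since 218 ∤ 310, the count is 0.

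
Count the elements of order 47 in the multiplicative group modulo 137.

0

φ(137) = 137 − 1 = 136 = 2^3 · 17.
(Z/137Z)^× is cyclic (|G| = 136); a cyclic group of order m has exactly φ(d) elements of each order d | m, and none otherwise.
Since 47 ∤ 136, the count is 0.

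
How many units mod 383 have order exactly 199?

0

φ(383) = 383 − 1 = 382 = 2 · 191.
Since (Z/383Z)^× is cyclic of order 382, the number of elements of order d is φ(d) when d | 382 and 0 otherwise.
Here 382 is not a multiple of 199, so there are no elements of order 199.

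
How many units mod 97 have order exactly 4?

2

φ(97) = 97 − 1 = 96 = 2^5 · 3.
(Z/97Z)^× is cyclic (|G| = 96); a cyclic group of order m has exactly φ(d) elements of each order d | m, and none otherwise.
4 = 2^2 divides 96, and φ(4) = 2.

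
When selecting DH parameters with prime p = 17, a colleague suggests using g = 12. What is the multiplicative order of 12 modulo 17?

By Lagrange's theorem, ord_17(12) divides φ(17) = 17 − 1 = 16 = 2^4.
Divisors of 16: 1, 2, 4, 8, 16.
Test each divisor d:
12^1 ≡ 12 (mod 17)
12^2 ≡ 8 (mod 17)
12^4 ≡ 13 (mod 17)
12^8 ≡ 16 (mod 17)
12^16 ≡ 1 (mod 17) ✓
Therefore the multiplicative order of 12 modulo 17 is 16.

16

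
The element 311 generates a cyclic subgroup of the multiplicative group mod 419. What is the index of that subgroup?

1

The order of 311 must divide φ(419) = 419 − 1 = 418 = 2 · 11 · 19.
Divisors of 418: 1, 2, 11, 19, 22, 38, 209, 418.
Compute 311^d (mod 419) for the divisors d until we hit 1:
311^1 ≡ 311 (mod 419)
311^2 ≡ 351 (mod 419)
311^11 ≡ 283 (mod 419)
311^19 ≡ 406 (mod 419)
311^22 ≡ 60 (mod 419)
311^38 ≡ 169 (mod 419)
311^209 ≡ 418 (mod 419)
311^418 ≡ 1 (mod 419) ✓
Thus |⟨311⟩| = ord(311) = 418.
Index = |(Z/419Z)^×| / |⟨311⟩| = 418 / 418 = 1.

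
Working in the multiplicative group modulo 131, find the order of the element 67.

130

By Lagrange's theorem, ord_131(67) divides φ(131) = 131 − 1 = 130 = 2 · 5 · 13.
Divisors of 130: 1, 2, 5, 10, 13, 26, 65, 130.
Test each divisor d:
67^1 ≡ 67 (mod 131)
67^2 ≡ 35 (mod 131)
67^5 ≡ 69 (mod 131)
67^10 ≡ 45 (mod 131)
67^13 ≡ 70 (mod 131)
67^26 ≡ 53 (mod 131)
67^65 ≡ 130 (mod 131)
67^130 ≡ 1 (mod 131) ✓
The smallest such exponent is 130, so the order of 67 is 130.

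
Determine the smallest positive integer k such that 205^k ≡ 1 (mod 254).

126

The order of 205 must divide φ(254) = φ(2)·φ(127) = 1·126 = 126 = 2 · 3^2 · 7.
Divisors of 126: 1, 2, 3, 6, 7, 9, 14, 18, 21, 42, 63, 126.
Test each divisor d:
205^1 ≡ 205 (mod 254)
205^2 ≡ 115 (mod 254)
205^3 ≡ 207 (mod 254)
205^6 ≡ 177 (mod 254)
205^7 ≡ 217 (mod 254)
205^9 ≡ 63 (mod 254)
205^14 ≡ 99 (mod 254)
205^18 ≡ 159 (mod 254)
205^21 ≡ 147 (mod 254)
205^42 ≡ 19 (mod 254)
205^63 ≡ 253 (mod 254)
205^126 ≡ 1 (mod 254) ✓
So ord_254(205) = 126.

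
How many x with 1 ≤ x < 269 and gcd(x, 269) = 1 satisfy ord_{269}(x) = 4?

2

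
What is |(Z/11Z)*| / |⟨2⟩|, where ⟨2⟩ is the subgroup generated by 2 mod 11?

By Lagrange's theorem, ord_11(2) divides φ(11) = 11 − 1 = 10 = 2 · 5.
Divisors of 10: 1, 2, 5, 10.
Check 2^d mod 11 for each divisor in increasing order:
2^1 ≡ 2
2^2 ≡ 4
2^5 ≡ 10
2^10 ≡ 1
So ord_11(2) = 10, hence |⟨2⟩| = 10.
The index is φ(11) / ord(2) = 10 / 10 = 1.

1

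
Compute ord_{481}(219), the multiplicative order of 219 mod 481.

36

The order of 219 must divide φ(481) = φ(13·37) = (13−1)·(37−1) = 12·36 = 432 = 2^4 · 3^3.
Divisors of 432: 1, 2, 3, 4, 6, 8, 9, 12, 16, 18, 24, 27, 36, 48, 54, 72, 108, 144, 216, 432.
Compute 219^d (mod 481) for the divisors d until we hit 1:
219^1 ≡ 219 (mod 481)
219^2 ≡ 342 (mod 481)
219^3 ≡ 343 (mod 481)
219^4 ≡ 81 (mod 481)
219^6 ≡ 285 (mod 481)
219^8 ≡ 308 (mod 481)
219^9 ≡ 112 (mod 481)
219^12 ≡ 417 (mod 481)
219^16 ≡ 107 (mod 481)
219^18 ≡ 38 (mod 481)
219^24 ≡ 248 (mod 481)
219^27 ≡ 408 (mod 481)
219^36 ≡ 1 (mod 481) ✓
Therefore the multiplicative order of 219 modulo 481 is 36.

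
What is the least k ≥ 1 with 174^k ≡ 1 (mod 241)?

Since 174 ∈ (Z/241Z)^×, its order divides φ(241) = 241 − 1 = 240 = 2^4 · 3 · 5.
Divisors of 240: 1, 2, 3, 4, 5, 6, 8, 10, 12, 15, 16, 20, 24, 30, 40, 48, 60, 80, 120, 240.
Check 174^d mod 241 for each divisor in increasing order:
174^1 ≡ 174 (mod 241)
174^2 ≡ 151 (mod 241)
174^3 ≡ 5 (mod 241)
174^4 ≡ 147 (mod 241)
174^5 ≡ 32 (mod 241)
174^6 ≡ 25 (mod 241)
174^8 ≡ 160 (mod 241)
174^10 ≡ 60 (mod 241)
174^12 ≡ 143 (mod 241)
174^15 ≡ 233 (mod 241)
174^16 ≡ 54 (mod 241)
174^20 ≡ 226 (mod 241)
174^24 ≡ 205 (mod 241)
174^30 ≡ 64 (mod 241)
174^40 ≡ 225 (mod 241)
174^48 ≡ 91 (mod 241)
174^60 ≡ 240 (mod 241)
174^80 ≡ 15 (mod 241)
174^120 ≡ 1 (mod 241) ✓
Therefore the multiplicative order of 174 modulo 241 is 120.

120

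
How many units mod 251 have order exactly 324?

0

φ(251) = 251 − 1 = 250 = 2 · 5^3.
In a cyclic group of order 250, there are φ(d) elements of order d for each divisor d of 250, and zero for non-divisors.
Here 250 is not a multiple of 324, so there are no elements of order 324.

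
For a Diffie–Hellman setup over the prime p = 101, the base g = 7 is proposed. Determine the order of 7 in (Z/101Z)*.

100

The order of 7 must divide φ(101) = 101 − 1 = 100 = 2^2 · 5^2.
Divisors of 100: 1, 2, 4, 5, 10, 20, 25, 50, 100.
Compute 7^d (mod 101) for the divisors d until we hit 1:
7^1 ≡ 7
7^2 ≡ 49
7^4 ≡ 78
7^5 ≡ 41
7^10 ≡ 65
7^20 ≡ 84
7^25 ≡ 10
7^50 ≡ 100
7^100 ≡ 1
Hence ord(7) = 100.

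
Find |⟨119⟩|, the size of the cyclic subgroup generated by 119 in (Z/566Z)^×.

282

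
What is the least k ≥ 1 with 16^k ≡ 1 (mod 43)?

7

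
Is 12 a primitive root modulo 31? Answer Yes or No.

Yes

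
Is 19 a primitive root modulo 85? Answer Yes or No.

No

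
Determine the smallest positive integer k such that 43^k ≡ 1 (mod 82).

20

ord(43) | φ(82) = φ(2)·φ(41) = 1·40 = 40 = 2^3 · 5.
Divisors of 40: 1, 2, 4, 5, 8, 10, 20, 40.
Check 43^d mod 82 for each divisor in increasing order:
43^1 ≡ 43
43^2 ≡ 45
43^4 ≡ 57
43^5 ≡ 73
43^8 ≡ 51
43^10 ≡ 81
43^20 ≡ 1
Therefore the multiplicative order of 43 modulo 82 is 20.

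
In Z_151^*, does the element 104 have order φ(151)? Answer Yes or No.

Yes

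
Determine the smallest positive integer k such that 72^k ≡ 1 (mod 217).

Since 72 ∈ (Z/217Z)^×, its order divides φ(217) = φ(7·31) = (7−1)·(31−1) = 6·30 = 180 = 2^2 · 3^2 · 5.
Divisors of 180: 1, 2, 3, 4, 5, 6, 9, 10, 12, 15, 18, 20, 30, 36, 45, 60, 90, 180.
Check 72^d mod 217 for each divisor in increasing order:
72^1 ≡ 72
72^2 ≡ 193
72^3 ≡ 8
72^4 ≡ 142
72^5 ≡ 25
72^6 ≡ 64
72^9 ≡ 78
72^10 ≡ 191
72^12 ≡ 190
72^15 ≡ 1
The smallest such exponent is 15, so the order of 72 is 15.

15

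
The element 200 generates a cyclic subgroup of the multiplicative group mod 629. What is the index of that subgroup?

Since 200 ∈ (Z/629Z)^×, its order divides φ(629) = φ(17·37) = (17−1)·(37−1) = 16·36 = 576 = 2^6 · 3^2.
Divisors of 576: 1, 2, 3, 4, 6, 8, 9, 12, 16, 18, 24, 32, 36, 48, 64, 72, 96, 144, 192, 288, 576.
Test each divisor d:
200^1 ≡ 200
200^2 ≡ 373
200^3 ≡ 378
200^4 ≡ 120
200^6 ≡ 101
200^8 ≡ 562
200^9 ≡ 438
200^12 ≡ 137
200^16 ≡ 86
200^18 ≡ 628
200^24 ≡ 528
200^32 ≡ 477
200^36 ≡ 1
Thus |⟨200⟩| = ord(200) = 36.
The index is φ(629) / ord(200) = 576 / 36 = 16.

16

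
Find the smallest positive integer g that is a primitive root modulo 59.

φ(59) = 59 − 1 = 58 = 2 · 29.
Test candidates g = 2, 3, … against the prime factors q ∈ {2, 29} of φ(59): g is a generator iff g^(58/q) ≢ 1 for every such q.
g = 2: 2^29 ≡ 58; 2^2 ≡ 4 — none is 1, so 2 is a primitive root.
The smallest primitive root modulo 59 is 2.

2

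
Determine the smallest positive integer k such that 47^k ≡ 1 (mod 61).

Since 47 ∈ (Z/61Z)^×, its order divides φ(61) = 61 − 1 = 60 = 2^2 · 3 · 5.
Divisors of 60: 1, 2, 3, 4, 5, 6, 10, 12, 15, 20, 30, 60.
Test each divisor d:
47^1 ≡ 47
47^2 ≡ 13
47^3 ≡ 1
So ord_61(47) = 3.

3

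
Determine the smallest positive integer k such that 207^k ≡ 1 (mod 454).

113

By Lagrange's theorem, ord_454(207) divides φ(454) = φ(2)·φ(227) = 1·226 = 226 = 2 · 113.
Divisors of 226: 1, 2, 113, 226.
Evaluate successive powers at the divisors of 226:
207^1 ≡ 207
207^2 ≡ 173
207^113 ≡ 1
Therefore the multiplicative order of 207 modulo 454 is 113.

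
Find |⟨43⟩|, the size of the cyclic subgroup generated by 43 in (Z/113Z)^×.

By Lagrange's theorem, ord_113(43) divides φ(113) = 113 − 1 = 112 = 2^4 · 7.
Divisors of 112: 1, 2, 4, 7, 8, 14, 16, 28, 56, 112.
Check 43^d mod 113 for each divisor in increasing order:
43^1 ≡ 43 (mod 113)
43^2 ≡ 41 (mod 113)
43^4 ≡ 99 (mod 113)
43^7 ≡ 65 (mod 113)
43^8 ≡ 83 (mod 113)
43^14 ≡ 44 (mod 113)
43^16 ≡ 109 (mod 113)
43^28 ≡ 15 (mod 113)
43^56 ≡ 112 (mod 113)
43^112 ≡ 1 (mod 113) ✓
Hence ord(43) = 112.

112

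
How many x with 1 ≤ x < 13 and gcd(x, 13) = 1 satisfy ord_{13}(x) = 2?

φ(13) = 13 − 1 = 12 = 2^2 · 3.
In a cyclic group of order 12, there are φ(d) elements of order d for each divisor d of 12, and zero for non-divisors.
2 | 12, and φ(2) = 2 − 1 = 1.

1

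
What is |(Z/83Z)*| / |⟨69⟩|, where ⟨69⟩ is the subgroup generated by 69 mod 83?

2

By Lagrange's theorem, ord_83(69) divides φ(83) = 83 − 1 = 82 = 2 · 41.
Divisors of 82: 1, 2, 41, 82.
Compute 69^d (mod 83) for the divisors d until we hit 1:
69^1 ≡ 69 (mod 83)
69^2 ≡ 30 (mod 83)
69^41 ≡ 1 (mod 83) ✓
Thus |⟨69⟩| = ord(69) = 41.
Index = |(Z/83Z)^×| / |⟨69⟩| = 82 / 41 = 2.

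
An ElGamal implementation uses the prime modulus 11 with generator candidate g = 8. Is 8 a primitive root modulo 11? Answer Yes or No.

φ(11) = 11 − 1 = 10 = 2 · 5.
An element g generates (Z/11Z)^× iff g^(10/q) ≢ 1 (mod 11) for each prime q ∈ {2, 5}.
8^5 ≡ 10 (mod 11)  [q = 2: ≢ 1 ✓]
8^2 ≡ 9 (mod 11)  [q = 5: ≢ 1 ✓]
All checks pass, so 8 has order 10 and is a primitive root modulo 11.

Yes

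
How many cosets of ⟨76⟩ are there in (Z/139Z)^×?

3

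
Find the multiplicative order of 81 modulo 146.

3

The order of 81 must divide φ(146) = φ(2)·φ(73) = 1·72 = 72 = 2^3 · 3^2.
Divisors of 72: 1, 2, 3, 4, 6, 8, 9, 12, 18, 24, 36, 72.
Test each divisor d:
81^1 ≡ 81 (mod 146)
81^2 ≡ 137 (mod 146)
81^3 ≡ 1 (mod 146) ✓
Therefore the multiplicative order of 81 modulo 146 is 3.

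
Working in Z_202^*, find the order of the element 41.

20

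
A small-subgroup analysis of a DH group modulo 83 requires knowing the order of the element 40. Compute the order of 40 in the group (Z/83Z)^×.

41

Since 40 ∈ (Z/83Z)^×, its order divides φ(83) = 83 − 1 = 82 = 2 · 41.
Divisors of 82: 1, 2, 41, 82.
Check 40^d mod 83 for each divisor in increasing order:
40^1 ≡ 40 (mod 83)
40^2 ≡ 23 (mod 83)
40^41 ≡ 1 (mod 83) ✓
Hence ord(40) = 41.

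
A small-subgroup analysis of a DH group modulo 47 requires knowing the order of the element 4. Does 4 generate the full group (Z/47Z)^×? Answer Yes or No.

No

φ(47) = 47 − 1 = 46 = 2 · 23.
It suffices to check that the order of 4 is not a proper divisor of 46: compute 4^(46/q) for q ∈ {2, 23}.
4^23 ≡ 1 (mod 47)  [q = 2: ≡ 1 ✗]
4^2 ≡ 16 (mod 47)  [q = 23: ≢ 1 ✓]
4^23 ≡ 1 shows ord(4) | 23, strictly less than φ(47); not a primitive root.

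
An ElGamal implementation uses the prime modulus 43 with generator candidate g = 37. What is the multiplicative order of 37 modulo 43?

6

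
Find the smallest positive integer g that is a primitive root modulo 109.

φ(109) = 109 − 1 = 108 = 2^2 · 3^3.
Test candidates g = 2, 3, … against the prime factors q ∈ {2, 3} of φ(109): g is a generator iff g^(108/q) ≢ 1 for every such q.
g = 2: 2^54 ≡ 108; 2^36 ≡ 1 — hits 1, so not a primitive root.
g = 3: 3^54 ≡ 1 — hits 1, so not a primitive root.
g = 4: 4^54 ≡ 1 — hits 1, so not a primitive root.
g = 5: 5^54 ≡ 1 — hits 1, so not a primitive root.
g = 6: 6^54 ≡ 108; 6^36 ≡ 63 — none is 1, so 6 is a primitive root.
Hence the least primitive root of 109 is 6.

6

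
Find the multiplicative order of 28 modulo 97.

Since 28 ∈ (Z/97Z)^×, its order divides φ(97) = 97 − 1 = 96 = 2^5 · 3.
Divisors of 96: 1, 2, 3, 4, 6, 8, 12, 16, 24, 32, 48, 96.
Compute 28^d (mod 97) for the divisors d until we hit 1:
28^1 ≡ 28 (mod 97)
28^2 ≡ 8 (mod 97)
28^3 ≡ 30 (mod 97)
28^4 ≡ 64 (mod 97)
28^6 ≡ 27 (mod 97)
28^8 ≡ 22 (mod 97)
28^12 ≡ 50 (mod 97)
28^16 ≡ 96 (mod 97)
28^24 ≡ 75 (mod 97)
28^32 ≡ 1 (mod 97) ✓
The smallest such exponent is 32, so the order of 28 is 32.

32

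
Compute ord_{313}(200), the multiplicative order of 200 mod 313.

26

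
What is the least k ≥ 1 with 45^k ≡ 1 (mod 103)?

102

Since 45 ∈ (Z/103Z)^×, its order divides φ(103) = 103 − 1 = 102 = 2 · 3 · 17.
Divisors of 102: 1, 2, 3, 6, 17, 34, 51, 102.
Check 45^d mod 103 for each divisor in increasing order:
45^1 ≡ 45 (mod 103)
45^2 ≡ 68 (mod 103)
45^3 ≡ 73 (mod 103)
45^6 ≡ 76 (mod 103)
45^17 ≡ 57 (mod 103)
45^34 ≡ 56 (mod 103)
45^51 ≡ 102 (mod 103)
45^102 ≡ 1 (mod 103) ✓
The smallest such exponent is 102, so the order of 45 is 102.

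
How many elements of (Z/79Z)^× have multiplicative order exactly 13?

12

φ(79) = 79 − 1 = 78 = 2 · 3 · 13.
Since (Z/79Z)^× is cyclic of order 78, the number of elements of order d is φ(d) when d | 78 and 0 otherwise.
13 | 78, and φ(13) = 13 − 1 = 12.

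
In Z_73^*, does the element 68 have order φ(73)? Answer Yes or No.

Yes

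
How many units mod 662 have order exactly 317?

0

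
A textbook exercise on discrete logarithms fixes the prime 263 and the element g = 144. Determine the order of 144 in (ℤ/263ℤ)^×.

131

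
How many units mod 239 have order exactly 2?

1

φ(239) = 239 − 1 = 238 = 2 · 7 · 17.
In a cyclic group of order 238, there are φ(d) elements of order d for each divisor d of 238, and zero for non-divisors.
2 | 238, and φ(2) = 2 − 1 = 1.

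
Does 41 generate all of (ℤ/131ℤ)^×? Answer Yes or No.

No

φ(131) = 131 − 1 = 130 = 2 · 5 · 13.
41 is a primitive root mod 131 iff 41^(φ(131)/q) ≢ 1 for every prime q | φ(131), i.e. q ∈ {2, 5, 13}.
41^65 ≡ 1 (mod 131)  [q = 2: ≡ 1 ✗]
41^26 ≡ 53 (mod 131)  [q = 5: ≢ 1 ✓]
41^10 ≡ 39 (mod 131)  [q = 13: ≢ 1 ✓]
Since 41^65 ≡ 1, the order of 41 divides 65 < 130, so 41 is not a primitive root.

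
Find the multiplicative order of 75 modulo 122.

ord(75) | φ(122) = φ(2)·φ(61) = 1·60 = 60 = 2^2 · 3 · 5.
Divisors of 60: 1, 2, 3, 4, 5, 6, 10, 12, 15, 20, 30, 60.
Compute 75^d (mod 122) for the divisors d until we hit 1:
75^1 ≡ 75 (mod 122)
75^2 ≡ 13 (mod 122)
75^3 ≡ 121 (mod 122)
75^4 ≡ 47 (mod 122)
75^5 ≡ 109 (mod 122)
75^6 ≡ 1 (mod 122) ✓
Therefore the multiplicative order of 75 modulo 122 is 6.

6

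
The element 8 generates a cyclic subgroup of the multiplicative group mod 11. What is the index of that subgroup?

ord(8) | φ(11) = 11 − 1 = 10 = 2 · 5.
Divisors of 10: 1, 2, 5, 10.
Test each divisor d:
8^1 ≡ 8
8^2 ≡ 9
8^5 ≡ 10
8^10 ≡ 1
The order of 8 is 10, so the subgroup it generates has 10 elements.
The index is φ(11) / ord(8) = 10 / 10 = 1.

1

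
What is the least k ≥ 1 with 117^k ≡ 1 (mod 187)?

ord(117) | φ(187) = φ(11·17) = (11−1)·(17−1) = 10·16 = 160 = 2^5 · 5.
Divisors of 160: 1, 2, 4, 5, 8, 10, 16, 20, 32, 40, 80, 160.
Test each divisor d:
117^1 ≡ 117 (mod 187)
117^2 ≡ 38 (mod 187)
117^4 ≡ 135 (mod 187)
117^5 ≡ 87 (mod 187)
117^8 ≡ 86 (mod 187)
117^10 ≡ 89 (mod 187)
117^16 ≡ 103 (mod 187)
117^20 ≡ 67 (mod 187)
117^32 ≡ 137 (mod 187)
117^40 ≡ 1 (mod 187) ✓
So ord_187(117) = 40.

40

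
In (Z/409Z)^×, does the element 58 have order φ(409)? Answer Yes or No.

No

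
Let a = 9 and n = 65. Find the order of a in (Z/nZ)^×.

The order of 9 must divide φ(65) = φ(5·13) = (5−1)·(13−1) = 4·12 = 48 = 2^4 · 3.
Divisors of 48: 1, 2, 3, 4, 6, 8, 12, 16, 24, 48.
Compute 9^d (mod 65) for the divisors d until we hit 1:
9^1 ≡ 9
9^2 ≡ 16
9^3 ≡ 14
9^4 ≡ 61
9^6 ≡ 1
Therefore the multiplicative order of 9 modulo 65 is 6.

6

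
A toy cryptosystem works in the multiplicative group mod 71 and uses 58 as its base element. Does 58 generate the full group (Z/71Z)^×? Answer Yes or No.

No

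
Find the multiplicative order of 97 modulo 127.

126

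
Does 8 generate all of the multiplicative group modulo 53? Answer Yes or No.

φ(53) = 53 − 1 = 52 = 2^2 · 13.
Test 8^(52/q) mod 53 for each prime factor q of 52:
8^26 ≡ 52 (mod 53)  [q = 2: ≢ 1 ✓]
8^4 ≡ 15 (mod 53)  [q = 13: ≢ 1 ✓]
All checks pass, so 8 has order 52 and is a primitive root modulo 53.

Yes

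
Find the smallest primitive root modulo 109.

6

φ(109) = 109 − 1 = 108 = 2^2 · 3^3.
Test candidates g = 2, 3, … against the prime factors q ∈ {2, 3} of φ(109): g is a generator iff g^(108/q) ≢ 1 for every such q.
g = 2: 2^54 ≡ 108; 2^36 ≡ 1 — hits 1, so not a primitive root.
g = 3: 3^54 ≡ 1 — hits 1, so not a primitive root.
g = 4: 4^54 ≡ 1 — hits 1, so not a primitive root.
g = 5: 5^54 ≡ 1 — hits 1, so not a primitive root.
g = 6: 6^54 ≡ 108; 6^36 ≡ 63 — none is 1, so 6 is a primitive root.
Hence the least primitive root of 109 is 6.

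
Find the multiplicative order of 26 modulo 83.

41

ord(26) | φ(83) = 83 − 1 = 82 = 2 · 41.
Divisors of 82: 1, 2, 41, 82.
Test each divisor d:
26^1 ≡ 26
26^2 ≡ 12
26^41 ≡ 1
Hence ord(26) = 41.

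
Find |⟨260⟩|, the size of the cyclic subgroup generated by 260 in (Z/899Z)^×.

ord(260) | φ(899) = φ(29·31) = (29−1)·(31−1) = 28·30 = 840 = 2^3 · 3 · 5 · 7.
Divisors of 840: 1, 2, 3, 4, 5, 6, 7, 8, 10, 12, 14, 15, 20, 21, 24, 28, 30, 35, 40, 42, 56, 60, 70, 84, 105, 120, 140, 168, 210, 280, 420, 840.
Test each divisor d:
260^1 ≡ 260 (mod 899)
260^2 ≡ 175 (mod 899)
260^3 ≡ 550 (mod 899)
260^4 ≡ 59 (mod 899)
260^5 ≡ 57 (mod 899)
260^6 ≡ 436 (mod 899)
260^7 ≡ 86 (mod 899)
260^8 ≡ 784 (mod 899)
260^10 ≡ 552 (mod 899)
260^12 ≡ 407 (mod 899)
260^14 ≡ 204 (mod 899)
260^15 ≡ 898 (mod 899)
260^20 ≡ 842 (mod 899)
260^21 ≡ 463 (mod 899)
260^24 ≡ 233 (mod 899)
260^28 ≡ 262 (mod 899)
260^30 ≡ 1 (mod 899) ✓
So ord_899(260) = 30.

30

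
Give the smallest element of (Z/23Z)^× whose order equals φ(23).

5

φ(23) = 23 − 1 = 22 = 2 · 11.
Test candidates g = 2, 3, … against the prime factors q ∈ {2, 11} of φ(23): g is a generator iff g^(22/q) ≢ 1 for every such q.
g = 2: 2^11 ≡ 1 — hits 1, so not a primitive root.
g = 3: 3^11 ≡ 1 — hits 1, so not a primitive root.
g = 4: 4^11 ≡ 1 — hits 1, so not a primitive root.
g = 5: 5^11 ≡ 22; 5^2 ≡ 2 — none is 1, so 5 is a primitive root.
So 5 is the smallest generator of (Z/23Z)^×.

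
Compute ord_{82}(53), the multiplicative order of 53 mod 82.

40

By Lagrange's theorem, ord_82(53) divides φ(82) = φ(2)·φ(41) = 1·40 = 40 = 2^3 · 5.
Divisors of 40: 1, 2, 4, 5, 8, 10, 20, 40.
Test each divisor d:
53^1 ≡ 53 (mod 82)
53^2 ≡ 21 (mod 82)
53^4 ≡ 31 (mod 82)
53^5 ≡ 3 (mod 82)
53^8 ≡ 59 (mod 82)
53^10 ≡ 9 (mod 82)
53^20 ≡ 81 (mod 82)
53^40 ≡ 1 (mod 82) ✓
Therefore the multiplicative order of 53 modulo 82 is 40.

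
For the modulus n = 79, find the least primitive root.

3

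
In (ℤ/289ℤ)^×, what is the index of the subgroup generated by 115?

4

ord(115) | φ(289) = φ(17^2) = 17·(17−1) = 272 = 2^4 · 17.
Divisors of 272: 1, 2, 4, 8, 16, 17, 34, 68, 136, 272.
Evaluate successive powers at the divisors of 272:
115^1 ≡ 115
115^2 ≡ 220
115^4 ≡ 137
115^8 ≡ 273
115^16 ≡ 256
115^17 ≡ 251
115^34 ≡ 288
115^68 ≡ 1
Thus |⟨115⟩| = ord(115) = 68.
[(Z/289Z)^× : ⟨115⟩] = 272/68 = 4.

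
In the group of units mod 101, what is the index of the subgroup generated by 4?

ord(4) | φ(101) = 101 − 1 = 100 = 2^2 · 5^2.
Divisors of 100: 1, 2, 4, 5, 10, 20, 25, 50, 100.
Evaluate successive powers at the divisors of 100:
4^1 ≡ 4 (mod 101)
4^2 ≡ 16 (mod 101)
4^4 ≡ 54 (mod 101)
4^5 ≡ 14 (mod 101)
4^10 ≡ 95 (mod 101)
4^20 ≡ 36 (mod 101)
4^25 ≡ 100 (mod 101)
4^50 ≡ 1 (mod 101) ✓
Thus |⟨4⟩| = ord(4) = 50.
Index = |(Z/101Z)^×| / |⟨4⟩| = 100 / 50 = 2.

2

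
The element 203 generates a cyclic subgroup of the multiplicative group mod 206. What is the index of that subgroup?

6

ord(203) | φ(206) = φ(2)·φ(103) = 1·102 = 102 = 2 · 3 · 17.
Divisors of 102: 1, 2, 3, 6, 17, 34, 51, 102.
Compute 203^d (mod 206) for the divisors d until we hit 1:
203^1 ≡ 203 (mod 206)
203^2 ≡ 9 (mod 206)
203^3 ≡ 179 (mod 206)
203^6 ≡ 111 (mod 206)
203^17 ≡ 1 (mod 206) ✓
The order of 203 is 17, so the subgroup it generates has 17 elements.
Index = |(Z/206Z)^×| / |⟨203⟩| = 102 / 17 = 6.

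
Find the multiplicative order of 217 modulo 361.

114

Since 217 ∈ (Z/361Z)^×, its order divides φ(361) = φ(19^2) = 19·(19−1) = 342 = 2 · 3^2 · 19.
Divisors of 342: 1, 2, 3, 6, 9, 18, 19, 38, 57, 114, 171, 342.
Test each divisor d:
217^1 ≡ 217 (mod 361)
217^2 ≡ 159 (mod 361)
217^3 ≡ 208 (mod 361)
217^6 ≡ 305 (mod 361)
217^9 ≡ 265 (mod 361)
217^18 ≡ 191 (mod 361)
217^19 ≡ 293 (mod 361)
217^38 ≡ 292 (mod 361)
217^57 ≡ 360 (mod 361)
217^114 ≡ 1 (mod 361) ✓
The smallest such exponent is 114, so the order of 217 is 114.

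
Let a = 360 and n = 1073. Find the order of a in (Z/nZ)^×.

12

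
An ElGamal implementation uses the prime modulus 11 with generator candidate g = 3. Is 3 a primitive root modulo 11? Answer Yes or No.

φ(11) = 11 − 1 = 10 = 2 · 5.
It suffices to check that the order of 3 is not a proper divisor of 10: compute 3^(10/q) for q ∈ {2, 5}.
3^5 ≡ 1 (mod 11)  [q = 2: ≡ 1 ✗]
3^2 ≡ 9 (mod 11)  [q = 5: ≢ 1 ✓]
Since 3^5 ≡ 1, the order of 3 divides 5 < 10, so 3 is not a primitive root.

No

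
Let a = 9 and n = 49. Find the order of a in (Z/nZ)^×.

21

By Lagrange's theorem, ord_49(9) divides φ(49) = φ(7^2) = 7·(7−1) = 42 = 2 · 3 · 7.
Divisors of 42: 1, 2, 3, 6, 7, 14, 21, 42.
Compute 9^d (mod 49) for the divisors d until we hit 1:
9^1 ≡ 9 (mod 49)
9^2 ≡ 32 (mod 49)
9^3 ≡ 43 (mod 49)
9^6 ≡ 36 (mod 49)
9^7 ≡ 30 (mod 49)
9^14 ≡ 18 (mod 49)
9^21 ≡ 1 (mod 49) ✓
The smallest such exponent is 21, so the order of 9 is 21.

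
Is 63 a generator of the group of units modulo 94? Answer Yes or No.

No

φ(94) = φ(2)·φ(47) = 1·46 = 46 = 2 · 23.
Test 63^(46/q) mod 94 for each prime factor q of 46:
63^23 ≡ 1 (mod 94)  [q = 2: ≡ 1 ✗]
63^2 ≡ 21 (mod 94)  [q = 23: ≢ 1 ✓]
Since 63^23 ≡ 1, the order of 63 divides 23 < 46, so 63 is not a primitive root.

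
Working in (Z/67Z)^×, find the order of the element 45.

22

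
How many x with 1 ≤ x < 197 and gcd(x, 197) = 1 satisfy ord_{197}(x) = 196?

84

φ(197) = 197 − 1 = 196 = 2^2 · 7^2.
Since (Z/197Z)^× is cyclic of order 196, the number of elements of order d is φ(d) when d | 196 and 0 otherwise.
196 = 2^2 · 7^2 divides 196, and φ(196) = 84.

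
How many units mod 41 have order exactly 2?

φ(41) = 41 − 1 = 40 = 2^3 · 5.
Since (Z/41Z)^× is cyclic of order 40, the number of elements of order d is φ(d) when d | 40 and 0 otherwise.
2 | 40, and φ(2) = 2 − 1 = 1.

1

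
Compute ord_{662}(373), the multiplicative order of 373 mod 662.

330

ord(373) | φ(662) = φ(2)·φ(331) = 1·330 = 330 = 2 · 3 · 5 · 11.
Divisors of 330: 1, 2, 3, 5, 6, 10, 11, 15, 22, 30, 33, 55, 66, 110, 165, 330.
Test each divisor d:
373^1 ≡ 373
373^2 ≡ 109
373^3 ≡ 275
373^5 ≡ 185
373^6 ≡ 157
373^10 ≡ 463
373^11 ≡ 579
373^15 ≡ 257
373^22 ≡ 269
373^30 ≡ 511
373^33 ≡ 181
373^55 ≡ 363
373^66 ≡ 323
373^110 ≡ 31
373^165 ≡ 661
373^330 ≡ 1
Hence ord(373) = 330.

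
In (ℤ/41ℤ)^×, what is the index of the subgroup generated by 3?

5

Since 3 ∈ (Z/41Z)^×, its order divides φ(41) = 41 − 1 = 40 = 2^3 · 5.
Divisors of 40: 1, 2, 4, 5, 8, 10, 20, 40.
Compute 3^d (mod 41) for the divisors d until we hit 1:
3^1 ≡ 3 (mod 41)
3^2 ≡ 9 (mod 41)
3^4 ≡ 40 (mod 41)
3^5 ≡ 38 (mod 41)
3^8 ≡ 1 (mod 41) ✓
Thus |⟨3⟩| = ord(3) = 8.
The index is φ(41) / ord(3) = 40 / 8 = 5.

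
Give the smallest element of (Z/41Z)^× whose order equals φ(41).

6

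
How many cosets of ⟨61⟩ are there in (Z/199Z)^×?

18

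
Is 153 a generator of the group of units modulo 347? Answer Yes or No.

φ(347) = 347 − 1 = 346 = 2 · 173.
An element g generates (Z/347Z)^× iff g^(346/q) ≢ 1 (mod 347) for each prime q ∈ {2, 173}.
153^173 ≡ 346 (mod 347)  [q = 2: ≢ 1 ✓]
153^2 ≡ 160 (mod 347)  [q = 173: ≢ 1 ✓]
Every test exponent gives a nontrivial residue, hence 153 generates the full group.

Yes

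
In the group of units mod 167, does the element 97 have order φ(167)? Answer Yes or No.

No

φ(167) = 167 − 1 = 166 = 2 · 83.
Test 97^(166/q) mod 167 for each prime factor q of 166:
97^83 ≡ 1 (mod 167)  [q = 2: ≡ 1 ✗]
97^2 ≡ 57 (mod 167)  [q = 83: ≢ 1 ✓]
Since 97^83 ≡ 1, the order of 97 divides 83 < 166, so 97 is not a primitive root.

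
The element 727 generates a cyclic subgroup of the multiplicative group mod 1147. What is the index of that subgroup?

6

The order of 727 must divide φ(1147) = φ(31·37) = (31−1)·(37−1) = 30·36 = 1080 = 2^3 · 3^3 · 5.
Divisors of 1080: 1, 2, 3, 4, 5, 6, 8, 9, 10, 12, 15, 18, 20, 24, 27, 30, 36, 40, 45, 54, 60, 72, 90, 108, 120, 135, 180, 216, 270, 360, 540, 1080.
Evaluate successive powers at the divisors of 1080:
727^1 ≡ 727 (mod 1147)
727^2 ≡ 909 (mod 1147)
727^3 ≡ 171 (mod 1147)
727^4 ≡ 441 (mod 1147)
727^5 ≡ 594 (mod 1147)
727^6 ≡ 566 (mod 1147)
727^8 ≡ 638 (mod 1147)
727^9 ≡ 438 (mod 1147)
727^10 ≡ 707 (mod 1147)
727^12 ≡ 343 (mod 1147)
727^15 ≡ 156 (mod 1147)
727^18 ≡ 295 (mod 1147)
727^20 ≡ 904 (mod 1147)
727^24 ≡ 655 (mod 1147)
727^27 ≡ 746 (mod 1147)
727^30 ≡ 249 (mod 1147)
727^36 ≡ 1000 (mod 1147)
727^40 ≡ 552 (mod 1147)
727^45 ≡ 993 (mod 1147)
727^54 ≡ 221 (mod 1147)
727^60 ≡ 63 (mod 1147)
727^72 ≡ 963 (mod 1147)
727^90 ≡ 776 (mod 1147)
727^108 ≡ 667 (mod 1147)
727^120 ≡ 528 (mod 1147)
727^135 ≡ 931 (mod 1147)
727^180 ≡ 1 (mod 1147) ✓
So ord_1147(727) = 180, hence |⟨727⟩| = 180.
Index = |(Z/1147Z)^×| / |⟨727⟩| = 1080 / 180 = 6.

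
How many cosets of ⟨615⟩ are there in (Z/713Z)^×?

10

ord(615) | φ(713) = φ(23·31) = (23−1)·(31−1) = 22·30 = 660 = 2^2 · 3 · 5 · 11.
Divisors of 660: 1, 2, 3, 4, 5, 6, 10, 11, 12, 15, 20, 22, 30, 33, 44, 55, 60, 66, 110, 132, 165, 220, 330, 660.
Evaluate successive powers at the divisors of 660:
615^1 ≡ 615 (mod 713)
615^2 ≡ 335 (mod 713)
615^3 ≡ 681 (mod 713)
615^4 ≡ 284 (mod 713)
615^5 ≡ 688 (mod 713)
615^6 ≡ 311 (mod 713)
615^10 ≡ 625 (mod 713)
615^11 ≡ 68 (mod 713)
615^12 ≡ 466 (mod 713)
615^15 ≡ 61 (mod 713)
615^20 ≡ 614 (mod 713)
615^22 ≡ 346 (mod 713)
615^30 ≡ 156 (mod 713)
615^33 ≡ 712 (mod 713)
615^44 ≡ 645 (mod 713)
615^55 ≡ 367 (mod 713)
615^60 ≡ 94 (mod 713)
615^66 ≡ 1 (mod 713) ✓
So ord_713(615) = 66, hence |⟨615⟩| = 66.
[(Z/713Z)^× : ⟨615⟩] = 660/66 = 10.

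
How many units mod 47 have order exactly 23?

22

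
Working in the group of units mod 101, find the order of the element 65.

By Lagrange's theorem, ord_101(65) divides φ(101) = 101 − 1 = 100 = 2^2 · 5^2.
Divisors of 100: 1, 2, 4, 5, 10, 20, 25, 50, 100.
Evaluate successive powers at the divisors of 100:
65^1 ≡ 65
65^2 ≡ 84
65^4 ≡ 87
65^5 ≡ 100
65^10 ≡ 1
Therefore the multiplicative order of 65 modulo 101 is 10.

10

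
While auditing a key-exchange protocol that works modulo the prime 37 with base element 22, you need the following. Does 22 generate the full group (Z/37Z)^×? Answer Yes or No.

φ(37) = 37 − 1 = 36 = 2^2 · 3^2.
Test 22^(36/q) mod 37 for each prime factor q of 36:
22^18 ≡ 36 (mod 37)  [q = 2: ≢ 1 ✓]
22^12 ≡ 26 (mod 37)  [q = 3: ≢ 1 ✓]
All checks pass, so 22 has order 36 and is a primitive root modulo 37.

Yes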